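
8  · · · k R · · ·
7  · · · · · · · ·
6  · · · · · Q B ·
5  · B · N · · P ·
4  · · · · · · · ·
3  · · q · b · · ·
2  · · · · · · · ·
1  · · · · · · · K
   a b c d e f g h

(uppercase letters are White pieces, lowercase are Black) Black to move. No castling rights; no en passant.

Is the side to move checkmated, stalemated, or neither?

checkmate

Black to move; black king on d8.
In check: yes, from the white queen on f6 and the white rook on e8.
King squares — c7: attacked by Nd5; d7: attacked by Bb5; e7: attacked by Nd5; c8: attacked by Re8; e8: attacked by Bb5.
Legal moves for Black: none.
In check with no legal moves → checkmate.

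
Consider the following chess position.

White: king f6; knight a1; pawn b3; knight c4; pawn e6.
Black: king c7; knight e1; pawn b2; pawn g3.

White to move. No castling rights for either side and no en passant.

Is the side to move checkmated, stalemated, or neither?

neither

White to move; white king on f6.
In check: no.
Legal moves for White: Kg7, Kf7, Ke7, Kg6, Kg5, Kf5, Ke5, Nd6, Nb6, Ne5, Na5, Ne3, Na3, Nd2, Nxb2, Nc2, e7, b4.
White has 18 legal moves and is not in check → neither.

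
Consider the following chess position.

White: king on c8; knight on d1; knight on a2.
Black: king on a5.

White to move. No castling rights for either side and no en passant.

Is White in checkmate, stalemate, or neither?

White to move; white king on c8.
In check: no.
Legal moves for White: Kd8, Kb8, Kd7, Kc7, Kb7, Nb4, Nac3, Nc1, Ne3, Ndc3, Nf2, Nb2.
White has 12 legal moves and is not in check → neither.

neither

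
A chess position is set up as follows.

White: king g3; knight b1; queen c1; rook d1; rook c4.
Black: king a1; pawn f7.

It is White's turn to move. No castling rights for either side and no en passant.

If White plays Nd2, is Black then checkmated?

no

After Nd2: black king on a1; in check: yes, from the white queen on c1.
Black has 1 legal reply: Ka2.
In check but a legal move exists → not checkmate.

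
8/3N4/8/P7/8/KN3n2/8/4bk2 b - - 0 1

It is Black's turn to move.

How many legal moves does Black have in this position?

Black to move; king on f1.
In check: no.
Legal moves: Ng5, Ne5, Nh4, Nd4, Nh2, Nd2, Ng1, Kg2, Kf2, Ke2, Kg1, Bxa5, Bh4, Bb4+, Bg3, Bc3, Bf2, Bd2.
Count: 18.

18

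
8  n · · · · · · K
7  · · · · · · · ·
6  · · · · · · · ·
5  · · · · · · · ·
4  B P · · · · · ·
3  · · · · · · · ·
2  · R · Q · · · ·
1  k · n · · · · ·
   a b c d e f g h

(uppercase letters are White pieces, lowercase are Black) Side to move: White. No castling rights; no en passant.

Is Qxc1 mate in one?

yes

After Qxc1: black king on a1; in check: yes, from the white queen on c1.
King squares — b1: attacked by Qc1; a2: attacked by Rb2; b2: attacked by Qc1.
Black has no legal moves → checkmate.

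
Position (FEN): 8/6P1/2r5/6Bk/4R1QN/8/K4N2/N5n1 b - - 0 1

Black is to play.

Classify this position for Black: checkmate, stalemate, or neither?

checkmate

Black to move; black king on h5.
In check: yes, from the white queen on g4.
King squares — g4: attacked by Nf2; h4: attacked by Qg4; g5: attacked by Qg4; g6: attacked by Nh4; h6: attacked by Bg5.
Legal moves for Black: none.
In check with no legal moves → checkmate.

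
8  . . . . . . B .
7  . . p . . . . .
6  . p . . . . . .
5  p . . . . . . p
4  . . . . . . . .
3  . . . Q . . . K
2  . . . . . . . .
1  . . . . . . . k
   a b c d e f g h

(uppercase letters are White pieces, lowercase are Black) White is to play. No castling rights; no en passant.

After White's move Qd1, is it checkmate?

After Qd1: black king on h1; in check: yes, from the white queen on d1.
King squares — g1: attacked by Qd1; g2: attacked by Kh3; h2: attacked by Kh3.
Black has no legal moves → checkmate.

yes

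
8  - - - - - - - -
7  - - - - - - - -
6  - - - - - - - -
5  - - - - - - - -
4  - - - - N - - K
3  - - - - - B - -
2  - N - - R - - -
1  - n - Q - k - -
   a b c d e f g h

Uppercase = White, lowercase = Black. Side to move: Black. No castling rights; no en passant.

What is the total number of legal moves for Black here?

Black to move; king on f1.
In check: yes, from the white queen on d1.
Legal moves: none.
Count: 0.

0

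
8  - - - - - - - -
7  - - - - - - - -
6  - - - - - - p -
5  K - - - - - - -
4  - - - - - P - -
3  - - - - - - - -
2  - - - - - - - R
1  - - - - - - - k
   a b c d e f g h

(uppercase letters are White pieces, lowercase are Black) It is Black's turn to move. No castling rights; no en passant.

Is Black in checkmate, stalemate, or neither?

Black to move; black king on h1.
In check: yes, from the white rook on h2.
King squares — g1: available; g2: attacked by Rh2; h2: available.
Legal moves for Black: Kxh2, Kg1.
Black is in check but has 2 legal moves → neither.

neither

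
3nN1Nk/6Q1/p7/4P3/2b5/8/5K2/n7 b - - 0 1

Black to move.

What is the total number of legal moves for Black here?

0

Black to move; king on h8.
In check: yes, from the white queen on g7.
Legal moves: none.
Count: 0.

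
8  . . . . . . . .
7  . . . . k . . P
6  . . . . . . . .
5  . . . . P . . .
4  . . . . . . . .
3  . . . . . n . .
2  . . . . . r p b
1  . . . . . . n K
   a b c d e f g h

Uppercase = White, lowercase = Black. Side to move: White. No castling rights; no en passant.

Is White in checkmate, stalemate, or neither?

checkmate

White to move; white king on h1.
In check: yes, from the black pawn on g2.
King squares — g1: attacked by Bh2; g2: attacked by Rf2; h2: attacked by Nf3.
Legal moves for White: none.
In check with no legal moves → checkmate.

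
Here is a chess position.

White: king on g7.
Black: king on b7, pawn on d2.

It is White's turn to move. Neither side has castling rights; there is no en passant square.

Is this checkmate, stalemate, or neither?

neither

White to move; white king on g7.
In check: no.
Legal moves for White: Kh8, Kg8, Kf8, Kh7, Kf7, Kh6, Kg6, Kf6.
White has 8 legal moves and is not in check → neither.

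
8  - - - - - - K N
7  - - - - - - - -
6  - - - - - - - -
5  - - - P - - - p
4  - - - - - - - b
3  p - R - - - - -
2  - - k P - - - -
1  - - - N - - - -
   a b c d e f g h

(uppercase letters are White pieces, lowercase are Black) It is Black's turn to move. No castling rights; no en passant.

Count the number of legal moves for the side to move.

3

Black to move; king on c2.
In check: yes, from the white rook on c3.
Legal moves: Kxd2, Kxd1, Kb1.
Count: 3.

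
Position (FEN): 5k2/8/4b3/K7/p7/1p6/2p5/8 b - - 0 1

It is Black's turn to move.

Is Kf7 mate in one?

After Kf7: white king on a5; in check: no.
White is not in check, so this cannot be checkmate.

no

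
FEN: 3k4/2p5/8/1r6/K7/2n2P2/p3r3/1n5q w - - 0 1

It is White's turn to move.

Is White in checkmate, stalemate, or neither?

checkmate

White to move; white king on a4.
In check: yes, from the black knight on c3.
King squares — a3: attacked by Nb1; b3: attacked by Rb5; b4: attacked by Rb5; a5: attacked by Rb5; b5: attacked by Nc3.
Legal moves for White: none.
In check with no legal moves → checkmate.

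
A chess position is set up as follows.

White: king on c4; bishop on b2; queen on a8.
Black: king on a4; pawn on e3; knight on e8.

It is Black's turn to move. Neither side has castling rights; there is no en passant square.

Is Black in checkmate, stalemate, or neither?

checkmate

Black to move; black king on a4.
In check: yes, from the white queen on a8.
King squares — a3: attacked by Bb2; b3: attacked by Kc4; b4: attacked by Kc4; a5: attacked by Qa8; b5: attacked by Kc4.
Legal moves for Black: none.
In check with no legal moves → checkmate.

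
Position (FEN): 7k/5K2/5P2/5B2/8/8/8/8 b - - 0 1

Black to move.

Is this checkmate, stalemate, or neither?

stalemate

Black to move; black king on h8.
In check: no.
King squares — g7: attacked by Pf6; h7: attacked by Bf5; g8: attacked by Kf7.
Legal moves for Black: none.
Not in check and no legal moves → stalemate.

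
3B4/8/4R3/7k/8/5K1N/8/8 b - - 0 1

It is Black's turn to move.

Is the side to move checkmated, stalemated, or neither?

Black to move; black king on h5.
In check: no.
King squares — g4: attacked by Kf3; h4: attacked by Bd8; g5: attacked by Nh3; g6: attacked by Re6; h6: attacked by Re6.
Legal moves for Black: none.
Not in check and no legal moves → stalemate.

stalemate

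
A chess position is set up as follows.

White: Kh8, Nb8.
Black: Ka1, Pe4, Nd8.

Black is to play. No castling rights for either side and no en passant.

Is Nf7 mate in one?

no

After Nf7: white king on h8; in check: yes, from the black knight on f7.
White has 3 legal replies: Kg8, Kh7, Kg7.
In check but a legal move exists → not checkmate.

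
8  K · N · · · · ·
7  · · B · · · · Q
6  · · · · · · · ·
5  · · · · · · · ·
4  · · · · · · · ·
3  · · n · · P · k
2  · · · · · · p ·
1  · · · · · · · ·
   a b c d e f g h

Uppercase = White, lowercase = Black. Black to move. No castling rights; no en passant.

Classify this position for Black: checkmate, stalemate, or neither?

Black to move; black king on h3.
In check: yes, from the white queen on h7.
King squares — g2: own pawn; h2: attacked by Bc7; g3: attacked by Bc7; g4: attacked by Pf3; h4: attacked by Qh7.
Legal moves for Black: none.
In check with no legal moves → checkmate.

checkmate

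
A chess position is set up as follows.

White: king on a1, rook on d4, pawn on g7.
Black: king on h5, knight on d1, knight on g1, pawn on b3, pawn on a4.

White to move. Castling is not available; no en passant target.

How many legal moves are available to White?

White to move; king on a1.
In check: no.
Legal moves: Rd8, Rd7, Rd6, Rd5+, Rh4+, Rg4, Rf4, Re4, Rc4, Rb4, Rxa4, Rd3, Rd2, Rxd1, Kb1, g8=Q, g8=R, g8=B, g8=N.
Count: 19.

19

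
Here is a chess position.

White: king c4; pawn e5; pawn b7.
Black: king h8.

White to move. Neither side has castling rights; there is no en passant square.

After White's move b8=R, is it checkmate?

After b8=R: black king on h8; in check: yes, from the white rook on b8.
Black has 2 legal replies: Kh7, Kg7.
In check but a legal move exists → not checkmate.

no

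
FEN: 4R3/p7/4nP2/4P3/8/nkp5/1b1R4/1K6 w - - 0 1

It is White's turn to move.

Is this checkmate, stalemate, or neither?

White to move; white king on b1.
In check: yes, from the black knight on a3.
King squares — a1: attacked by Bb2; c1: attacked by Bb2; a2: attacked by Kb3; b2: attacked by Kb3; c2: attacked by Na3.
Legal moves for White: none.
In check with no legal moves → checkmate.

checkmate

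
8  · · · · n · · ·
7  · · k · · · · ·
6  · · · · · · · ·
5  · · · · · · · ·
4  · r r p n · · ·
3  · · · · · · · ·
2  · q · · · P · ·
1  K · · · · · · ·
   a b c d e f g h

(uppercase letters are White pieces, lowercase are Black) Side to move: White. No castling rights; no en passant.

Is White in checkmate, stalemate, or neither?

White to move; white king on a1.
In check: yes, from the black queen on b2.
King squares — b1: attacked by Qb2; a2: attacked by Qb2; b2: attacked by Rb4.
Legal moves for White: none.
In check with no legal moves → checkmate.

checkmate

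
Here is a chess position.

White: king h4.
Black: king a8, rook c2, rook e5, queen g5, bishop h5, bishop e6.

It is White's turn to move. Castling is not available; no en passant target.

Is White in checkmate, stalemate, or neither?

checkmate

White to move; white king on h4.
In check: yes, from the black queen on g5.
King squares — g3: attacked by Qg5; h3: attacked by Be6; g4: attacked by Qg5; g5: attacked by Re5; h5: attacked by Qg5.
Legal moves for White: none.
In check with no legal moves → checkmate.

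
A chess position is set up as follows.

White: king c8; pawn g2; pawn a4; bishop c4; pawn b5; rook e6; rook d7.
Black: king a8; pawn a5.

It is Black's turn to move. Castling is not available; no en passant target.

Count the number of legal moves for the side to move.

Black to move; king on a8.
In check: no.
Legal moves: none.
Count: 0.

0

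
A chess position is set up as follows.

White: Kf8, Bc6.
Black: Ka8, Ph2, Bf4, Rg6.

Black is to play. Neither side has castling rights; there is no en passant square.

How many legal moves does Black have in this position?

3

Black to move; king on a8.
In check: yes, from the white bishop on c6.
Legal moves: Kb8, Ka7, Rxc6.
Count: 3.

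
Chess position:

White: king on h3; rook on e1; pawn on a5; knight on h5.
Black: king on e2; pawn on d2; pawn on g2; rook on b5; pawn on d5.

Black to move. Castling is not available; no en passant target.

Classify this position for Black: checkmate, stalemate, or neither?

Black to move; black king on e2.
In check: yes, from the white rook on e1.
King squares — d1: attacked by Re1; e1: available; f1: attacked by Re1; d2: own pawn; f2: available; d3: available; e3: attacked by Re1; f3: available.
Legal moves for Black: Kf3, Kd3, Kf2, Kxe1, dxe1=Q, dxe1=R, dxe1=B, dxe1=N.
Black is in check but has 8 legal moves → neither.

neither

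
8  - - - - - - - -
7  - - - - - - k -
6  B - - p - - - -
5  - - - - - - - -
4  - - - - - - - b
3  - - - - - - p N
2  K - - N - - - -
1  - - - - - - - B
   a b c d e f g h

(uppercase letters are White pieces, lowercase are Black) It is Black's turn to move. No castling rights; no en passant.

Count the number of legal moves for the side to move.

Black to move; king on g7.
In check: no.
Legal moves: Kh8, Kg8, Kf8, Kh7, Kf7, Kh6, Kg6, Kf6, Bd8, Be7, Bf6, Bg5, d5, g2.
Count: 14.

14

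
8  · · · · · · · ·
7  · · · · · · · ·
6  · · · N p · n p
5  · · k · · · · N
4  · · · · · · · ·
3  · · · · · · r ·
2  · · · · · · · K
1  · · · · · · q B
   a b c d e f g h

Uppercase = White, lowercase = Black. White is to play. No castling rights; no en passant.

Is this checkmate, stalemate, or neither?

checkmate

White to move; white king on h2.
In check: yes, from the black queen on g1.
King squares — g1: attacked by Rg3; h1: own bishop; g2: attacked by Qg1; g3: attacked by Qg1; h3: attacked by Rg3.
Legal moves for White: none.
In check with no legal moves → checkmate.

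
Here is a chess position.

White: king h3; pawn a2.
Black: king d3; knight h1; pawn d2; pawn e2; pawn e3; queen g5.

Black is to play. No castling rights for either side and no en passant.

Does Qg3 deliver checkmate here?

After Qg3: white king on h3; in check: yes, from the black queen on g3.
King squares — g2: attacked by Qg3; h2: attacked by Qg3; g3: attacked by Nh1; g4: attacked by Qg3; h4: attacked by Qg3.
White has no legal moves → checkmate.

yes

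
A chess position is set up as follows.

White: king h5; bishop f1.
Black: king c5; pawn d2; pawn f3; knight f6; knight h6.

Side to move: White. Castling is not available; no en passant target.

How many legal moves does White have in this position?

4

White to move; king on h5.
In check: yes, from the black knight on f6.
Legal moves: Kxh6, Kg6, Kg5, Kh4.
Count: 4.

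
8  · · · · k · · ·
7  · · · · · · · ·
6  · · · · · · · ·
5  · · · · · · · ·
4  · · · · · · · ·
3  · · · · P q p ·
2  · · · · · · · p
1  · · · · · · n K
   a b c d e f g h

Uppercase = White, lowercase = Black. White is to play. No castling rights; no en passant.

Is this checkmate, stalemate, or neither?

White to move; white king on h1.
In check: yes, from the black queen on f3.
King squares — g1: attacked by Ph2; g2: attacked by Qf3; h2: attacked by Pg3.
Legal moves for White: none.
In check with no legal moves → checkmate.

checkmate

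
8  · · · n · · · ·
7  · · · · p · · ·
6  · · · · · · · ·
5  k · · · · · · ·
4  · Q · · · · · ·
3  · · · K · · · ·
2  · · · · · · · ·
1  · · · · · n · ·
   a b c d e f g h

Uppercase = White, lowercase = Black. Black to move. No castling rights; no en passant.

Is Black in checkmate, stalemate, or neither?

neither

Black to move; black king on a5.
In check: yes, from the white queen on b4.
King squares — a4: attacked by Qb4; b4: available; b5: attacked by Qb4; a6: available; b6: attacked by Qb4.
Legal moves for Black: Ka6, Kxb4.
Black is in check but has 2 legal moves → neither.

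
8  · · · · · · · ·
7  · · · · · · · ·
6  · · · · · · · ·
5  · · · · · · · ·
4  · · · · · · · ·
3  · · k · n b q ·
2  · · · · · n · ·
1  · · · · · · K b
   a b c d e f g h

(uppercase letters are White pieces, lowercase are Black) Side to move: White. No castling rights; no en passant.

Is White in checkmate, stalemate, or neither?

White to move; white king on g1.
In check: yes, from the black queen on g3.
King squares — f1: attacked by Ne3; h1: attacked by Nf2; f2: attacked by Qg3; g2: attacked by Bh1; h2: attacked by Qg3.
Legal moves for White: none.
In check with no legal moves → checkmate.

checkmate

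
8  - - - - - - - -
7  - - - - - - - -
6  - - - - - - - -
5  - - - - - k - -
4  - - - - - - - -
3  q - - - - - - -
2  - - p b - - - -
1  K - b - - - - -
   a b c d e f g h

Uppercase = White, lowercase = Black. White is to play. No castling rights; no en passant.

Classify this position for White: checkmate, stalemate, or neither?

White to move; white king on a1.
In check: yes, from the black queen on a3.
King squares — b1: attacked by Pc2; a2: attacked by Qa3; b2: attacked by Bc1.
Legal moves for White: none.
In check with no legal moves → checkmate.

checkmate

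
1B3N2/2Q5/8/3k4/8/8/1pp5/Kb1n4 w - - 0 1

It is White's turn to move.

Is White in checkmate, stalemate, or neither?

checkmate

White to move; white king on a1.
In check: yes, from the black pawn on b2.
King squares — b1: attacked by Pc2; a2: attacked by Bb1; b2: attacked by Nd1.
Legal moves for White: none.
In check with no legal moves → checkmate.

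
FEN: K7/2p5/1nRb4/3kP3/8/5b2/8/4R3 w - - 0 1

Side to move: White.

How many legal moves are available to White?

4

White to move; king on a8.
In check: yes, from the black knight on b6.
Legal moves: Kb8, Kb7, Ka7, Rxb6.
Count: 4.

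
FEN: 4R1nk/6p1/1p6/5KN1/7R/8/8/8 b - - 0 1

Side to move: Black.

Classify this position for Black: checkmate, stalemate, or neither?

Black to move; black king on h8.
In check: yes, from the white rook on h4.
King squares — g7: own pawn; h7: attacked by Rh4; g8: own knight.
Legal moves for Black: none.
In check with no legal moves → checkmate.

checkmate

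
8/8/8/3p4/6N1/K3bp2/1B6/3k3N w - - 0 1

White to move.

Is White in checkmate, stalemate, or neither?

neither

White to move; white king on a3.
In check: no.
Legal moves for White include: Nh6, Nf6, Ne5, Nxe3+, Nh2, Ngf2+, Kb4, Ka4, Kb3, Ka2, Bh8, Bg7, Bf6, Be5, Bd4, Bc3, Bc1, Ba1, ... (list truncated; more exist).
White has legal moves and is not in check → neither.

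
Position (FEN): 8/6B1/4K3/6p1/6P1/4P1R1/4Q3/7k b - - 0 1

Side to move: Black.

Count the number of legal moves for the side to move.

0

Black to move; king on h1.
In check: no.
Legal moves: none.
Count: 0.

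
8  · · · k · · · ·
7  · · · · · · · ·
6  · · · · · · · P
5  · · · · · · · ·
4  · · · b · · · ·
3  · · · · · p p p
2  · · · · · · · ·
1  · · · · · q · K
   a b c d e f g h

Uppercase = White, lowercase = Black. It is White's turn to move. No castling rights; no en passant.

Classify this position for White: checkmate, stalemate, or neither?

checkmate

White to move; white king on h1.
In check: yes, from the black queen on f1.
King squares — g1: attacked by Qf1; g2: attacked by Qf1; h2: attacked by Pg3.
Legal moves for White: none.
In check with no legal moves → checkmate.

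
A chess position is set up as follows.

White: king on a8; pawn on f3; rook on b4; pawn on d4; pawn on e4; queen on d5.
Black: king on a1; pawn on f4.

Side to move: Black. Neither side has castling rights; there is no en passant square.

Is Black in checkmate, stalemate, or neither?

Black to move; black king on a1.
In check: no.
King squares — b1: attacked by Rb4; a2: attacked by Qd5; b2: attacked by Rb4.
Legal moves for Black: none.
Not in check and no legal moves → stalemate.

stalemate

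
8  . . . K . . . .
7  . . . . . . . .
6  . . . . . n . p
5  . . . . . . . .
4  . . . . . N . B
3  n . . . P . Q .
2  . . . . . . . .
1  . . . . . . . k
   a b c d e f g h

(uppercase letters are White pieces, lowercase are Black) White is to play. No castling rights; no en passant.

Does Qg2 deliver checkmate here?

yes

After Qg2: black king on h1; in check: yes, from the white queen on g2.
King squares — g1: attacked by Qg2; g2: attacked by Nf4; h2: attacked by Qg2.
Black has no legal moves → checkmate.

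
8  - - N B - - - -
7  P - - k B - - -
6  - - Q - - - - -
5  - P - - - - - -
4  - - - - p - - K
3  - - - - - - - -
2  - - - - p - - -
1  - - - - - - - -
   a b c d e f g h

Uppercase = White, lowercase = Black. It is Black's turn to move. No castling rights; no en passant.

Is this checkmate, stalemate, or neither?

Black to move; black king on d7.
In check: yes, from the white queen on c6.
King squares — c6: attacked by Pb5; d6: attacked by Qc6; e6: attacked by Qc6; c7: attacked by Qc6; e7: attacked by Nc8; c8: attacked by Qc6; d8: attacked by Be7; e8: attacked by Qc6.
Legal moves for Black: none.
In check with no legal moves → checkmate.

checkmate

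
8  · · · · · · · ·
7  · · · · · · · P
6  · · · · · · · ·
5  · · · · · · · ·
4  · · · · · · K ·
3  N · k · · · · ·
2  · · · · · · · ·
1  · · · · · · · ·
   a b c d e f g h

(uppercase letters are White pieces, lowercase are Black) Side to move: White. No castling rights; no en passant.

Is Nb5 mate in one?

After Nb5: black king on c3; in check: yes, from the white knight on b5.
Black has 7 legal replies: Kc4, Kb4, Kd3, Kb3, Kd2, Kc2, Kb2.
In check but a legal move exists → not checkmate.

no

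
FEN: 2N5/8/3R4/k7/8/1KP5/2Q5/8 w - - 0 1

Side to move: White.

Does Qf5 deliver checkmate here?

After Qf5: black king on a5; in check: yes, from the white queen on f5.
King squares — a4: attacked by Kb3; b4: attacked by Kb3; b5: attacked by Qf5; a6: attacked by Rd6; b6: attacked by Rd6.
Black has no legal moves → checkmate.

yes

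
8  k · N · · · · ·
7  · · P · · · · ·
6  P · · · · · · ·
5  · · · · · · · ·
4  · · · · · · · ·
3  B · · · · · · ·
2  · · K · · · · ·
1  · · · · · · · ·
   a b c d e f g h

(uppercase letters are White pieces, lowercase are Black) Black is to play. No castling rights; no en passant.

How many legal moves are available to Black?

Black to move; king on a8.
In check: no.
Legal moves: none.
Count: 0.

0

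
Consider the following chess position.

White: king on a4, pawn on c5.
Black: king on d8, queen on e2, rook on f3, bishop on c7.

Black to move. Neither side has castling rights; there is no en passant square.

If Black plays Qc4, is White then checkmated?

After Qc4: white king on a4; in check: yes, from the black queen on c4.
King squares — a3: attacked by Rf3; b3: attacked by Rf3; b4: attacked by Qc4; a5: attacked by Bc7; b5: attacked by Qc4.
White has no legal moves → checkmate.

yes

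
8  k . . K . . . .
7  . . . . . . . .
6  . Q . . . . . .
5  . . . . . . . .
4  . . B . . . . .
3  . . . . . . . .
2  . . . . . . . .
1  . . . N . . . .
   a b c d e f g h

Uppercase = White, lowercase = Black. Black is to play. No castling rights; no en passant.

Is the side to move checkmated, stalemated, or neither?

Black to move; black king on a8.
In check: no.
King squares — a7: attacked by Qb6; b7: attacked by Qb6; b8: attacked by Qb6.
Legal moves for Black: none.
Not in check and no legal moves → stalemate.

stalemate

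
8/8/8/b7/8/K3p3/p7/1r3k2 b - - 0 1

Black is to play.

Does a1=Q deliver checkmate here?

After a1=Q: white king on a3; in check: yes, from the black queen on a1.
King squares — a2: attacked by Qa1; b2: attacked by Qa1; b3: attacked by Rb1; a4: attacked by Qa1; b4: attacked by Rb1.
White has no legal moves → checkmate.

yes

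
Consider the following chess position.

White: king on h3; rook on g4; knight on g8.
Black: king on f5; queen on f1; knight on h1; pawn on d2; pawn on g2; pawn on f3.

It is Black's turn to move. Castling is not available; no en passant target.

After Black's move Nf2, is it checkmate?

After Nf2: white king on h3; in check: yes, from the black knight on f2.
White has 3 legal replies: Kh4, Kg3, Kh2.
In check but a legal move exists → not checkmate.

no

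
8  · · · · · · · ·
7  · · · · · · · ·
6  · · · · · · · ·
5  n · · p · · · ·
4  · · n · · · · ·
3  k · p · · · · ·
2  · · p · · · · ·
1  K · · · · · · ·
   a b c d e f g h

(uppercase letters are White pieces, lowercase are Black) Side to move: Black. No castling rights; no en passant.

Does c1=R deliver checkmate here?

yes

After c1=R: white king on a1; in check: yes, from the black rook on c1.
King squares — b1: attacked by Rc1; a2: attacked by Ka3; b2: attacked by Ka3.
White has no legal moves → checkmate.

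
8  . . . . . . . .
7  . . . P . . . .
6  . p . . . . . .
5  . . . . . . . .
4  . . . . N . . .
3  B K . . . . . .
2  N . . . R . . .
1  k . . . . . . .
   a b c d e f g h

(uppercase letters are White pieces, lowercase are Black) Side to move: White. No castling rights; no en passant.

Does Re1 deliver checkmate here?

yes

After Re1: black king on a1; in check: yes, from the white rook on e1.
King squares — b1: attacked by Re1; a2: attacked by Kb3; b2: attacked by Ba3.
Black has no legal moves → checkmate.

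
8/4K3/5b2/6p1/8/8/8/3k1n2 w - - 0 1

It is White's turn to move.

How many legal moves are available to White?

White to move; king on e7.
In check: yes, from the black bishop on f6.
Legal moves: Kf8, Ke8, Kf7, Kd7, Kxf6, Ke6, Kd6.
Count: 7.

7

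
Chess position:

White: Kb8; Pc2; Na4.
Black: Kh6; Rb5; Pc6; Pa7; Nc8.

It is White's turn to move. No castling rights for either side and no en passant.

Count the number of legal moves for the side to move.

4

White to move; king on b8.
In check: yes, from the black rook on b5.
Legal moves: Kxc8, Ka8, Kc7, Nb6.
Count: 4.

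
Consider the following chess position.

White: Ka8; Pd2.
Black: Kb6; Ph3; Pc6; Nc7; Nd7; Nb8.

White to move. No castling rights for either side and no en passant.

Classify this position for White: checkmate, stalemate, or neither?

White to move; white king on a8.
In check: yes, from the black knight on c7.
King squares — a7: attacked by Kb6; b7: attacked by Kb6; b8: attacked by Nd7.
Legal moves for White: none.
In check with no legal moves → checkmate.

checkmate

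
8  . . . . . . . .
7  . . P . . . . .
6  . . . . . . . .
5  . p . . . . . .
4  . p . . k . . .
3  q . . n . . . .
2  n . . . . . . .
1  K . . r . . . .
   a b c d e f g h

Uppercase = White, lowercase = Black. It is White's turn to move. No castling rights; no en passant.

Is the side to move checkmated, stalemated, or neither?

checkmate

White to move; white king on a1.
In check: yes, from the black rook on d1.
King squares — b1: attacked by Rd1; a2: attacked by Qa3; b2: attacked by Qa3.
Legal moves for White: none.
In check with no legal moves → checkmate.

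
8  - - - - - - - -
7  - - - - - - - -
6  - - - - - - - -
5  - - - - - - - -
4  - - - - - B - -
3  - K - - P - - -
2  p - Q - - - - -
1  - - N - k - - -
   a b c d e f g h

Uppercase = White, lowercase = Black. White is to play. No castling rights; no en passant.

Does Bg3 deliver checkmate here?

After Bg3: black king on e1; in check: yes, from the white bishop on g3.
Black has 1 legal reply: Kf1.
In check but a legal move exists → not checkmate.

no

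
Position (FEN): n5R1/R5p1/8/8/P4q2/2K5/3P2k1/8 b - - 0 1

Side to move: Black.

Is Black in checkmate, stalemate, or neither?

Black to move; black king on g2.
In check: no.
Legal moves for Black include: Nc7, Nb6, Qf8, Qb8, Qf7, Qc7+, Qh6, Qf6+, Qd6, Qg5, Qf5, Qe5+, Qh4, Qg4, Qe4, Qd4+, Qc4+, Qb4+, ... (list truncated; more exist).
Black has legal moves and is not in check → neither.

neither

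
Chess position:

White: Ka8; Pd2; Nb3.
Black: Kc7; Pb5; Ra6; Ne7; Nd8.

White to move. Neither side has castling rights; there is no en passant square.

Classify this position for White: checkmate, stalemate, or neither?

checkmate

White to move; white king on a8.
In check: yes, from the black rook on a6.
King squares — a7: attacked by Ra6; b7: attacked by Kc7; b8: attacked by Kc7.
Legal moves for White: none.
In check with no legal moves → checkmate.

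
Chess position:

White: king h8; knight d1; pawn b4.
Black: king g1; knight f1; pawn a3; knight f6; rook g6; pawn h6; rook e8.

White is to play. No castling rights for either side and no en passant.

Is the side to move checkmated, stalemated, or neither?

White to move; white king on h8.
In check: yes, from the black rook on e8.
King squares — g7: attacked by Rg6; h7: attacked by Nf6; g8: attacked by Nf6.
Legal moves for White: none.
In check with no legal moves → checkmate.

checkmate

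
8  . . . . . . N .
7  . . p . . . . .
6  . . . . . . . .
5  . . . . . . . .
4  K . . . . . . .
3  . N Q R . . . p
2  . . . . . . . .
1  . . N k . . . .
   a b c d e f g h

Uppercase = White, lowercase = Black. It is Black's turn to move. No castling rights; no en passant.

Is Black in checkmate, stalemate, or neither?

checkmate

Black to move; black king on d1.
In check: yes, from the white rook on d3.
King squares — c1: attacked by Nb3; e1: attacked by Qc3; c2: attacked by Qc3; d2: attacked by Nb3; e2: attacked by Nc1.
Legal moves for Black: none.
In check with no legal moves → checkmate.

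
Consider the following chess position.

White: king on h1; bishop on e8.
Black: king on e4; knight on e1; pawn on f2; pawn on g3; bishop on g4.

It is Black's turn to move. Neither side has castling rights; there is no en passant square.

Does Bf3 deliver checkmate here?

After Bf3: white king on h1; in check: yes, from the black bishop on f3.
King squares — g1: attacked by Pf2; g2: attacked by Ne1; h2: attacked by Pg3.
White has no legal moves → checkmate.

yes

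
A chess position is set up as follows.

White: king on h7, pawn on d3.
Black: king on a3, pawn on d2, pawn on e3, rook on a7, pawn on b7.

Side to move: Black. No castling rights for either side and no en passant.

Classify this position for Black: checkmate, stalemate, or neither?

neither

Black to move; black king on a3.
In check: no.
Legal moves for Black: Ra8, Ra6, Ra5, Ra4, Kb4, Ka4, Kb3, Kb2, Ka2, b6+, e2, d1=Q, d1=R, d1=B, d1=N, b5+.
Black has 16 legal moves and is not in check → neither.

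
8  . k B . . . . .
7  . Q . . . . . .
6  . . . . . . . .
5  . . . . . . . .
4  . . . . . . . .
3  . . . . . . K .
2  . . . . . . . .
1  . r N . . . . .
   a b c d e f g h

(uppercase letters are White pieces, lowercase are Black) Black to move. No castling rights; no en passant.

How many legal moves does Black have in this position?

1

Black to move; king on b8.
In check: yes, from the white queen on b7.
Legal moves: Rxb7.
Count: 1.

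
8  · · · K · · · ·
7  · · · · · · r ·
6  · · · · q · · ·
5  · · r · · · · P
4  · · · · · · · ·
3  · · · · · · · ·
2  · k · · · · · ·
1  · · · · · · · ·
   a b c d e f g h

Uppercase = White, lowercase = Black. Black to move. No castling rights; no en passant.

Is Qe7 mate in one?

After Qe7: white king on d8; in check: yes, from the black queen on e7.
King squares — c7: attacked by Rc5; d7: attacked by Qe7; e7: attacked by Rg7; c8: attacked by Rc5; e8: attacked by Qe7.
White has no legal moves → checkmate.

yes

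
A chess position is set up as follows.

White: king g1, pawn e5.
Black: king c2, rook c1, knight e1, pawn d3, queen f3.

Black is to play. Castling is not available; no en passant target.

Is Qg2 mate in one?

yes

After Qg2: white king on g1; in check: yes, from the black queen on g2.
King squares — f1: attacked by Qg2; h1: attacked by Qg2; f2: attacked by Qg2; g2: attacked by Ne1; h2: attacked by Qg2.
White has no legal moves → checkmate.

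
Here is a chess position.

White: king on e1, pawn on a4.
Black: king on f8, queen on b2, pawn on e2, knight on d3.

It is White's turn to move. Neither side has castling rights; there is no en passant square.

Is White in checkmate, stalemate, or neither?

White to move; white king on e1.
In check: yes, from the black knight on d3.
King squares — d1: attacked by Pe2; f1: attacked by Pe2; d2: attacked by Qb2; e2: attacked by Qb2; f2: attacked by Nd3.
Legal moves for White: none.
In check with no legal moves → checkmate.

checkmate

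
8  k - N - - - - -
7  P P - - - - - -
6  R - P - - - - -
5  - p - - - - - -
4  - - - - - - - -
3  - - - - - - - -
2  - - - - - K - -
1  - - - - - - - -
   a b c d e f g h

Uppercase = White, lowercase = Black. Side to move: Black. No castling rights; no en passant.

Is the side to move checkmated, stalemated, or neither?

Black to move; black king on a8.
In check: yes, from the white pawn on b7.
King squares — a7: attacked by Ra6; b7: attacked by Pc6; b8: attacked by Pa7.
Legal moves for Black: none.
In check with no legal moves → checkmate.

checkmate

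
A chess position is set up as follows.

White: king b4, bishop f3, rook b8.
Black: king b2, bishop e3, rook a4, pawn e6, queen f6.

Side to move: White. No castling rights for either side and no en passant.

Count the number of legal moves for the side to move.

White to move; king on b4.
In check: yes, from the black rook on a4.
Legal moves: Kb5, Kxa4+.
Count: 2.

2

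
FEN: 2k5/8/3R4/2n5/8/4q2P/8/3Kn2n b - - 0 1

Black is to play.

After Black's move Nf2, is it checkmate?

yes

After Nf2: white king on d1; in check: yes, from the black knight on f2.
King squares — c1: attacked by Qe3; e1: attacked by Qe3; c2: attacked by Ne1; d2: attacked by Qe3; e2: attacked by Qe3.
White has no legal moves → checkmate.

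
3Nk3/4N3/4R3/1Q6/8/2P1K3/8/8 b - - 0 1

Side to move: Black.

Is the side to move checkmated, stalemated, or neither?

neither

Black to move; black king on e8.
In check: yes, from the white queen on b5.
Legal moves for Black: Kf8, Kxd8.
Black is in check but has 2 legal moves → neither.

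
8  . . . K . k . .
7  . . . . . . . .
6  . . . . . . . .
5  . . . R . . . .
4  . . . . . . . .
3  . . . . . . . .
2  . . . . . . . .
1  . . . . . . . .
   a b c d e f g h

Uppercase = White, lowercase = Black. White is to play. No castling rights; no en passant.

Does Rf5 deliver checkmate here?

After Rf5: black king on f8; in check: yes, from the white rook on f5.
Black has 2 legal replies: Kg8, Kg7.
In check but a legal move exists → not checkmate.

no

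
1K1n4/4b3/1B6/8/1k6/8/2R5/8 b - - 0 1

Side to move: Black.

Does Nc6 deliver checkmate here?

no

After Nc6: white king on b8; in check: yes, from the black knight on c6.
White has 5 legal replies: Kc8, Ka8, Kc7, Kb7, Rxc6.
In check but a legal move exists → not checkmate.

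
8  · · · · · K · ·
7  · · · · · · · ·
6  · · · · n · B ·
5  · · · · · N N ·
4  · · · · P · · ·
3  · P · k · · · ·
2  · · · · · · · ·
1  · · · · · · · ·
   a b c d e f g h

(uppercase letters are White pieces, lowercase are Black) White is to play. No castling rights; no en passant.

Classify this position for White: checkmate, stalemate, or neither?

White to move; white king on f8.
In check: yes, from the black knight on e6.
Legal moves for White: Kg8, Ke8, Kf7, Ke7, Nxe6.
White is in check but has 5 legal moves → neither.

neither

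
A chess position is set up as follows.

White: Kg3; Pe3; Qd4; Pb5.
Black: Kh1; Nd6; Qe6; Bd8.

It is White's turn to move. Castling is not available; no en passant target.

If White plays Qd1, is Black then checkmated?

yes

After Qd1: black king on h1; in check: yes, from the white queen on d1.
King squares — g1: attacked by Qd1; g2: attacked by Kg3; h2: attacked by Kg3.
Black has no legal moves → checkmate.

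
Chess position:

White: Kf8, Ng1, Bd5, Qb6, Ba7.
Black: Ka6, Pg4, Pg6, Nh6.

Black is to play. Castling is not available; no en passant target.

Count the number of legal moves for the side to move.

0

Black to move; king on a6.
In check: yes, from the white queen on b6.
Legal moves: none.
Count: 0.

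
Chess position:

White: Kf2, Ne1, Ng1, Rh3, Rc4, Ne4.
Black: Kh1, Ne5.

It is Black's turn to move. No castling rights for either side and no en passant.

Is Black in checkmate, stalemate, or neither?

checkmate

Black to move; black king on h1.
In check: yes, from the white rook on h3.
King squares — g1: attacked by Kf2; g2: attacked by Ne1; h2: attacked by Rh3.
Legal moves for Black: none.
In check with no legal moves → checkmate.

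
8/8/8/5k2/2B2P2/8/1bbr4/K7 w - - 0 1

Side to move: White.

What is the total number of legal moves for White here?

White to move; king on a1.
In check: yes, from the black bishop on b2.
Legal moves: Kxb2, Ka2.
Count: 2.

2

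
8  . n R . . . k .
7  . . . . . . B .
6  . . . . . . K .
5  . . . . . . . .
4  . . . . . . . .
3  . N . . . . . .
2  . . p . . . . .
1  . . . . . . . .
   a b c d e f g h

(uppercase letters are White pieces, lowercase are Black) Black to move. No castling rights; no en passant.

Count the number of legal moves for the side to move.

Black to move; king on g8.
In check: yes, from the white rook on c8.
Legal moves: none.
Count: 0.

0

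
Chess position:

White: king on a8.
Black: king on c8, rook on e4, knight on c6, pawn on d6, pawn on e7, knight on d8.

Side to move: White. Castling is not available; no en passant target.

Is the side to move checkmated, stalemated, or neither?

White to move; white king on a8.
In check: no.
King squares — a7: attacked by Nc6; b7: attacked by Kc8; b8: attacked by Nc6.
Legal moves for White: none.
Not in check and no legal moves → stalemate.

stalemate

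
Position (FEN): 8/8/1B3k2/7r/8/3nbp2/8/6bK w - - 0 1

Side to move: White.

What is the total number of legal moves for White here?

0

White to move; king on h1.
In check: yes, from the black rook on h5.
Legal moves: none.
Count: 0.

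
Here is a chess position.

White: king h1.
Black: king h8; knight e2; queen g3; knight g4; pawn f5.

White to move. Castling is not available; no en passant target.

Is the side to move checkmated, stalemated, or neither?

White to move; white king on h1.
In check: no.
King squares — g1: attacked by Ne2; g2: attacked by Qg3; h2: attacked by Qg3.
Legal moves for White: none.
Not in check and no legal moves → stalemate.

stalemate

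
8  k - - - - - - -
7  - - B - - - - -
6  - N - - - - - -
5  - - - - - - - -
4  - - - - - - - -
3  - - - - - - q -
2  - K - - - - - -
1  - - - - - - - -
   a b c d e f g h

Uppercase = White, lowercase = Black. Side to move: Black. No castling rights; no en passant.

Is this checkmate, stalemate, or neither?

neither

Black to move; black king on a8.
In check: yes, from the white knight on b6.
King squares — a7: available; b7: available; b8: attacked by Bc7.
Legal moves for Black: Kb7, Ka7.
Black is in check but has 2 legal moves → neither.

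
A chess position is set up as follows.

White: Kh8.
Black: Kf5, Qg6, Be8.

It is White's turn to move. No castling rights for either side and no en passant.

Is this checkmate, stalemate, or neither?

stalemate

White to move; white king on h8.
In check: no.
King squares — g7: attacked by Qg6; h7: attacked by Qg6; g8: attacked by Qg6.
Legal moves for White: none.
Not in check and no legal moves → stalemate.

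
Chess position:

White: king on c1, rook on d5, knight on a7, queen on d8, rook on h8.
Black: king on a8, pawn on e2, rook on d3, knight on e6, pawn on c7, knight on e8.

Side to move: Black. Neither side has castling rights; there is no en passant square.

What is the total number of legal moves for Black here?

3

Black to move; king on a8.
In check: yes, from the white queen on d8.
Legal moves: Kb7, Kxa7, Nxd8.
Count: 3.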